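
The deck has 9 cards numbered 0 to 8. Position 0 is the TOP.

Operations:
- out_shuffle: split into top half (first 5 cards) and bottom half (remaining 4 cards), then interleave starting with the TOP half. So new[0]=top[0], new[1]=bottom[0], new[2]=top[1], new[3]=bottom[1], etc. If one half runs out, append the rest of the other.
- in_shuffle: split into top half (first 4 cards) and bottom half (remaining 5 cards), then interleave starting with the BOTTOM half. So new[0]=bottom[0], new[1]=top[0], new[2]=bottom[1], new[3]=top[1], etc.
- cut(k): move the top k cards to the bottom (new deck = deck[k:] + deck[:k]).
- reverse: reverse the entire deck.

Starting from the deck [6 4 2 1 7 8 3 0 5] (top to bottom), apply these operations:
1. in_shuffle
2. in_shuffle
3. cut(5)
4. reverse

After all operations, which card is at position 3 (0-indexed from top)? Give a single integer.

After op 1 (in_shuffle): [7 6 8 4 3 2 0 1 5]
After op 2 (in_shuffle): [3 7 2 6 0 8 1 4 5]
After op 3 (cut(5)): [8 1 4 5 3 7 2 6 0]
After op 4 (reverse): [0 6 2 7 3 5 4 1 8]
Position 3: card 7.

Answer: 7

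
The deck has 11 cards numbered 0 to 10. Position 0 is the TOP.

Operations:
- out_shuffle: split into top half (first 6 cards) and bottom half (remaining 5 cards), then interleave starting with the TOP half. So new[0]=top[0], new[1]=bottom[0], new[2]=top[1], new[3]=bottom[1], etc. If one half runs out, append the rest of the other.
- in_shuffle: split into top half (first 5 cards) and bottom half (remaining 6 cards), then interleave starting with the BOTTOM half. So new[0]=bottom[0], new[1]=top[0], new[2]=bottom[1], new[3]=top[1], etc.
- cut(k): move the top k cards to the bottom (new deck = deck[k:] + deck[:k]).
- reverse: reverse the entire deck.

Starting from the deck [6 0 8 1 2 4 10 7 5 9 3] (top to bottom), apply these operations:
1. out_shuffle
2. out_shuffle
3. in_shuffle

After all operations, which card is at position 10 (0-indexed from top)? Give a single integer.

Answer: 5

Derivation:
After op 1 (out_shuffle): [6 10 0 7 8 5 1 9 2 3 4]
After op 2 (out_shuffle): [6 1 10 9 0 2 7 3 8 4 5]
After op 3 (in_shuffle): [2 6 7 1 3 10 8 9 4 0 5]
Position 10: card 5.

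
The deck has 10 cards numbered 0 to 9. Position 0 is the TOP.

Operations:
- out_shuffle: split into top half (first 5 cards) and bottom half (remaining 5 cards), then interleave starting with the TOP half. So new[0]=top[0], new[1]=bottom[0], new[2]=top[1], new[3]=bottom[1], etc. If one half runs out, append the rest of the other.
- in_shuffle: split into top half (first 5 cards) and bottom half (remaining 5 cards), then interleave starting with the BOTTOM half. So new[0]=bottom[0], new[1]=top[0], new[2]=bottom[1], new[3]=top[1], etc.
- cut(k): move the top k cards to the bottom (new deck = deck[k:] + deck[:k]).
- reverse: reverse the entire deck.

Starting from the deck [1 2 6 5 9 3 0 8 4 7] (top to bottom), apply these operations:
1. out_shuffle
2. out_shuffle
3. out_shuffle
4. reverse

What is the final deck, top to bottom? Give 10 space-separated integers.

After op 1 (out_shuffle): [1 3 2 0 6 8 5 4 9 7]
After op 2 (out_shuffle): [1 8 3 5 2 4 0 9 6 7]
After op 3 (out_shuffle): [1 4 8 0 3 9 5 6 2 7]
After op 4 (reverse): [7 2 6 5 9 3 0 8 4 1]

Answer: 7 2 6 5 9 3 0 8 4 1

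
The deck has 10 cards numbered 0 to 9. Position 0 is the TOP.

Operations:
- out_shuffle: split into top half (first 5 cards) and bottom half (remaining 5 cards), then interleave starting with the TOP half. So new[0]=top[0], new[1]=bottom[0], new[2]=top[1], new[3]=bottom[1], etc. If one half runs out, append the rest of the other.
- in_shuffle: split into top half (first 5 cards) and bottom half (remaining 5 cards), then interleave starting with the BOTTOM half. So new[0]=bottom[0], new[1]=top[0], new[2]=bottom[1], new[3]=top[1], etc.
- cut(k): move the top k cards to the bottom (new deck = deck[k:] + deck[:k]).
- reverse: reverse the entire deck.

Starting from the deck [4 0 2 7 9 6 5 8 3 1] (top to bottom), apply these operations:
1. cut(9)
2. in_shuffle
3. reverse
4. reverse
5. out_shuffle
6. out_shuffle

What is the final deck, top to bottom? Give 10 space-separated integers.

After op 1 (cut(9)): [1 4 0 2 7 9 6 5 8 3]
After op 2 (in_shuffle): [9 1 6 4 5 0 8 2 3 7]
After op 3 (reverse): [7 3 2 8 0 5 4 6 1 9]
After op 4 (reverse): [9 1 6 4 5 0 8 2 3 7]
After op 5 (out_shuffle): [9 0 1 8 6 2 4 3 5 7]
After op 6 (out_shuffle): [9 2 0 4 1 3 8 5 6 7]

Answer: 9 2 0 4 1 3 8 5 6 7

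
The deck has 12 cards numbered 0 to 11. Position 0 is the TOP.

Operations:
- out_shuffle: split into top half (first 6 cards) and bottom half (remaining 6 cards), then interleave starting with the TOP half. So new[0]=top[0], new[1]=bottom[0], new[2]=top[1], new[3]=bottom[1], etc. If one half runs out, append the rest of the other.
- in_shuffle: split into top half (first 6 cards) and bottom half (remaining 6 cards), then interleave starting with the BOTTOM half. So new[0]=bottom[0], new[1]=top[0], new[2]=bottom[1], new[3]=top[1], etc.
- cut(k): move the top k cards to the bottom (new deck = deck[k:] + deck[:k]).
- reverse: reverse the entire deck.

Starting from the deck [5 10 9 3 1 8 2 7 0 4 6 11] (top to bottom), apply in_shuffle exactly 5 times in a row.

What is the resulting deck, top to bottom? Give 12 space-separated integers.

After op 1 (in_shuffle): [2 5 7 10 0 9 4 3 6 1 11 8]
After op 2 (in_shuffle): [4 2 3 5 6 7 1 10 11 0 8 9]
After op 3 (in_shuffle): [1 4 10 2 11 3 0 5 8 6 9 7]
After op 4 (in_shuffle): [0 1 5 4 8 10 6 2 9 11 7 3]
After op 5 (in_shuffle): [6 0 2 1 9 5 11 4 7 8 3 10]

Answer: 6 0 2 1 9 5 11 4 7 8 3 10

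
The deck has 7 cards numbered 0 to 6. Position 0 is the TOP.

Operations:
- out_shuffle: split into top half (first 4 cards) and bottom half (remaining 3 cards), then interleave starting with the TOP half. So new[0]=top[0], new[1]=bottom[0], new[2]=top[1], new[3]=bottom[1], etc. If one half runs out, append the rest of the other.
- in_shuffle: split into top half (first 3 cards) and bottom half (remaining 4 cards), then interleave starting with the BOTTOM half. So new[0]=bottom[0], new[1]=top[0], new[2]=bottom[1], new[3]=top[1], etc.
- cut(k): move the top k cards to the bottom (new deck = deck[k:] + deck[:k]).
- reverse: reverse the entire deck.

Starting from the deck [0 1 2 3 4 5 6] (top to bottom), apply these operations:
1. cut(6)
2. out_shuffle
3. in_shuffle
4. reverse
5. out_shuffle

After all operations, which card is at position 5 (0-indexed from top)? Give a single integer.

Answer: 4

Derivation:
After op 1 (cut(6)): [6 0 1 2 3 4 5]
After op 2 (out_shuffle): [6 3 0 4 1 5 2]
After op 3 (in_shuffle): [4 6 1 3 5 0 2]
After op 4 (reverse): [2 0 5 3 1 6 4]
After op 5 (out_shuffle): [2 1 0 6 5 4 3]
Position 5: card 4.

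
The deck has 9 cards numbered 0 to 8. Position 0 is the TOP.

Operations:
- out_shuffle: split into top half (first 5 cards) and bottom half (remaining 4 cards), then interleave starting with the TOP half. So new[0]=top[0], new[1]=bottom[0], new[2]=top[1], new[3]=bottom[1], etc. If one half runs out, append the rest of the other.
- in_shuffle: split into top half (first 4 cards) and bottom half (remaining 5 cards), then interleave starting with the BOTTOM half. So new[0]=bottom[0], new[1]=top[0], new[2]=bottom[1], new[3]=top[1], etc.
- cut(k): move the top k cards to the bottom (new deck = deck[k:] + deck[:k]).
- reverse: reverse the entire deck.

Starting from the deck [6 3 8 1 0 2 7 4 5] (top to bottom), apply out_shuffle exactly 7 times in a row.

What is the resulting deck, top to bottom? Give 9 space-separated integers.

After op 1 (out_shuffle): [6 2 3 7 8 4 1 5 0]
After op 2 (out_shuffle): [6 4 2 1 3 5 7 0 8]
After op 3 (out_shuffle): [6 5 4 7 2 0 1 8 3]
After op 4 (out_shuffle): [6 0 5 1 4 8 7 3 2]
After op 5 (out_shuffle): [6 8 0 7 5 3 1 2 4]
After op 6 (out_shuffle): [6 3 8 1 0 2 7 4 5]
After op 7 (out_shuffle): [6 2 3 7 8 4 1 5 0]

Answer: 6 2 3 7 8 4 1 5 0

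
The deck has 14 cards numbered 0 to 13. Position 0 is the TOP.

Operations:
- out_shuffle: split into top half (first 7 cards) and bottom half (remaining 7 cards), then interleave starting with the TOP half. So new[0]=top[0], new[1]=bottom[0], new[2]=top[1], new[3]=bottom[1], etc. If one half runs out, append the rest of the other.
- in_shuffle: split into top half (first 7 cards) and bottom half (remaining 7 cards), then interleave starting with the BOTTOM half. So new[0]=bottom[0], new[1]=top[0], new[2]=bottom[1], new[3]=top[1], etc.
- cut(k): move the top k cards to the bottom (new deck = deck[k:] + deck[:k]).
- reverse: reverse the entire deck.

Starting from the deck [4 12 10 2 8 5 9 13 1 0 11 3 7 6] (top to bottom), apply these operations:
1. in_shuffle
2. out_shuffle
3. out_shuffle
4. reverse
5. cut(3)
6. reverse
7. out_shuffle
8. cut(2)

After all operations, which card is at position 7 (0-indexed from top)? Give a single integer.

After op 1 (in_shuffle): [13 4 1 12 0 10 11 2 3 8 7 5 6 9]
After op 2 (out_shuffle): [13 2 4 3 1 8 12 7 0 5 10 6 11 9]
After op 3 (out_shuffle): [13 7 2 0 4 5 3 10 1 6 8 11 12 9]
After op 4 (reverse): [9 12 11 8 6 1 10 3 5 4 0 2 7 13]
After op 5 (cut(3)): [8 6 1 10 3 5 4 0 2 7 13 9 12 11]
After op 6 (reverse): [11 12 9 13 7 2 0 4 5 3 10 1 6 8]
After op 7 (out_shuffle): [11 4 12 5 9 3 13 10 7 1 2 6 0 8]
After op 8 (cut(2)): [12 5 9 3 13 10 7 1 2 6 0 8 11 4]
Position 7: card 1.

Answer: 1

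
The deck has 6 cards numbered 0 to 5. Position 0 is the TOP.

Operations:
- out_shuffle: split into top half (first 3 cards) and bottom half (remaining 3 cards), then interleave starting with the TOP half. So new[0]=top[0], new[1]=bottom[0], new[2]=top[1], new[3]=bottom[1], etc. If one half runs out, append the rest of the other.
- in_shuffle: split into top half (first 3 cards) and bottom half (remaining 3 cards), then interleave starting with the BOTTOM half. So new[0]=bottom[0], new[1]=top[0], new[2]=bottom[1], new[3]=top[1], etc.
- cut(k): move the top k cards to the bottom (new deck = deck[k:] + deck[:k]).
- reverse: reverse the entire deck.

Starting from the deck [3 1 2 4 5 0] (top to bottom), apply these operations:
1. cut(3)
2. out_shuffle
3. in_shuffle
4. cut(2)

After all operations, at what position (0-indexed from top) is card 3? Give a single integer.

Answer: 1

Derivation:
After op 1 (cut(3)): [4 5 0 3 1 2]
After op 2 (out_shuffle): [4 3 5 1 0 2]
After op 3 (in_shuffle): [1 4 0 3 2 5]
After op 4 (cut(2)): [0 3 2 5 1 4]
Card 3 is at position 1.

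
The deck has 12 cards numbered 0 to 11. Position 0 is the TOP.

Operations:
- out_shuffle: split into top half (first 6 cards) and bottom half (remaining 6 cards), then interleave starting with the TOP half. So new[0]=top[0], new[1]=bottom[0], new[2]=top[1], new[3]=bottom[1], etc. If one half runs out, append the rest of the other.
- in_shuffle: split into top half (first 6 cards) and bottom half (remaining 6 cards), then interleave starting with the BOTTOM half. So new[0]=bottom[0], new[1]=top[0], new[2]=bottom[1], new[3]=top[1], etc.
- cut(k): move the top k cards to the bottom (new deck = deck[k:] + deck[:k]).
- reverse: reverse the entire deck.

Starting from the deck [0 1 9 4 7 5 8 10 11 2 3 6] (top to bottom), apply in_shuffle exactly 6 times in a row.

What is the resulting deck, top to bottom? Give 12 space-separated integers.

Answer: 6 3 2 11 10 8 5 7 4 9 1 0

Derivation:
After op 1 (in_shuffle): [8 0 10 1 11 9 2 4 3 7 6 5]
After op 2 (in_shuffle): [2 8 4 0 3 10 7 1 6 11 5 9]
After op 3 (in_shuffle): [7 2 1 8 6 4 11 0 5 3 9 10]
After op 4 (in_shuffle): [11 7 0 2 5 1 3 8 9 6 10 4]
After op 5 (in_shuffle): [3 11 8 7 9 0 6 2 10 5 4 1]
After op 6 (in_shuffle): [6 3 2 11 10 8 5 7 4 9 1 0]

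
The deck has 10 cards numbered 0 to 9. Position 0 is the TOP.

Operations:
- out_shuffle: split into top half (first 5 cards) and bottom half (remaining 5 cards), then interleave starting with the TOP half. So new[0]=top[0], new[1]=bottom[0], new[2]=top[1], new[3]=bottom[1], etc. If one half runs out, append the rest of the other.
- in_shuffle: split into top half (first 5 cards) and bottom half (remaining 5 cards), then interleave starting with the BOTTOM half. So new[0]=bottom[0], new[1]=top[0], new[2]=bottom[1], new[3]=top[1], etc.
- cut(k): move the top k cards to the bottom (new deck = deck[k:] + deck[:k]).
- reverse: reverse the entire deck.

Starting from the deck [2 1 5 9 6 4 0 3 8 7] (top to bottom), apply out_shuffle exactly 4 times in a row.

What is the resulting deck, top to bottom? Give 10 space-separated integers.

Answer: 2 6 8 9 3 5 0 1 4 7

Derivation:
After op 1 (out_shuffle): [2 4 1 0 5 3 9 8 6 7]
After op 2 (out_shuffle): [2 3 4 9 1 8 0 6 5 7]
After op 3 (out_shuffle): [2 8 3 0 4 6 9 5 1 7]
After op 4 (out_shuffle): [2 6 8 9 3 5 0 1 4 7]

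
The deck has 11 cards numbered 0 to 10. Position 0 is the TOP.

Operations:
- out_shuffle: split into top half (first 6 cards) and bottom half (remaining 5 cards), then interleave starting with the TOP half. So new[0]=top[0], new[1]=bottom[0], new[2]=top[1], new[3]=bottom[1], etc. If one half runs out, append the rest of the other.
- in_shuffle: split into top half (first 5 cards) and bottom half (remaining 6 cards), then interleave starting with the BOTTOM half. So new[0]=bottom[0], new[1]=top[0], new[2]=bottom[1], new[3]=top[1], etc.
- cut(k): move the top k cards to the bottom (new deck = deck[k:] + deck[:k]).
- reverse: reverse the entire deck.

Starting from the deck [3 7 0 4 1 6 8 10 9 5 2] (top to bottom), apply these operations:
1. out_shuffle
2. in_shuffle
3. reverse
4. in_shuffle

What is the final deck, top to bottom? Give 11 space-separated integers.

Answer: 7 6 5 0 8 2 4 10 3 1 9

Derivation:
After op 1 (out_shuffle): [3 8 7 10 0 9 4 5 1 2 6]
After op 2 (in_shuffle): [9 3 4 8 5 7 1 10 2 0 6]
After op 3 (reverse): [6 0 2 10 1 7 5 8 4 3 9]
After op 4 (in_shuffle): [7 6 5 0 8 2 4 10 3 1 9]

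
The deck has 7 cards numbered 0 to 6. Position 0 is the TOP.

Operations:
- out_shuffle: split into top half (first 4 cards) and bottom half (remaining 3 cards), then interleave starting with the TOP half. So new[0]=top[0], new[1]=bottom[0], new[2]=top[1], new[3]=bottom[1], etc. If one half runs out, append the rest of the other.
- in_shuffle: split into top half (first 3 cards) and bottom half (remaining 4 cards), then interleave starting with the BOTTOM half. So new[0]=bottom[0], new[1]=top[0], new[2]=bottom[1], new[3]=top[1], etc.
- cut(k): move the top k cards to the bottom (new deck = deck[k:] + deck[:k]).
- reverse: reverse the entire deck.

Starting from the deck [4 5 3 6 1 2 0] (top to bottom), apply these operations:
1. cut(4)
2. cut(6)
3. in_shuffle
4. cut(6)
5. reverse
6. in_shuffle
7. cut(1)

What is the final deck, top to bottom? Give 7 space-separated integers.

Answer: 2 6 5 0 1 3 4

Derivation:
After op 1 (cut(4)): [1 2 0 4 5 3 6]
After op 2 (cut(6)): [6 1 2 0 4 5 3]
After op 3 (in_shuffle): [0 6 4 1 5 2 3]
After op 4 (cut(6)): [3 0 6 4 1 5 2]
After op 5 (reverse): [2 5 1 4 6 0 3]
After op 6 (in_shuffle): [4 2 6 5 0 1 3]
After op 7 (cut(1)): [2 6 5 0 1 3 4]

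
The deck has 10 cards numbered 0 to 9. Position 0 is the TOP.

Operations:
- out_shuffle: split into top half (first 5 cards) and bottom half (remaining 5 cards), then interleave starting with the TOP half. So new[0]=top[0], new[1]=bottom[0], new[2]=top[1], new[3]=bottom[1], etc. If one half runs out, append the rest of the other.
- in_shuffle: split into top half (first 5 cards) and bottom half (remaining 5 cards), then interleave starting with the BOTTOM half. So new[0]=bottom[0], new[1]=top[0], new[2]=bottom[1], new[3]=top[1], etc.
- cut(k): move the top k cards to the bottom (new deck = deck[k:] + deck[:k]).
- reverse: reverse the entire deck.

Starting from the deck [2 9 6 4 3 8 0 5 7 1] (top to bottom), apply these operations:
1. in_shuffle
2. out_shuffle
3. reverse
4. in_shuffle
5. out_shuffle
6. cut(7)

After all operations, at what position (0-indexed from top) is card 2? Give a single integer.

Answer: 1

Derivation:
After op 1 (in_shuffle): [8 2 0 9 5 6 7 4 1 3]
After op 2 (out_shuffle): [8 6 2 7 0 4 9 1 5 3]
After op 3 (reverse): [3 5 1 9 4 0 7 2 6 8]
After op 4 (in_shuffle): [0 3 7 5 2 1 6 9 8 4]
After op 5 (out_shuffle): [0 1 3 6 7 9 5 8 2 4]
After op 6 (cut(7)): [8 2 4 0 1 3 6 7 9 5]
Card 2 is at position 1.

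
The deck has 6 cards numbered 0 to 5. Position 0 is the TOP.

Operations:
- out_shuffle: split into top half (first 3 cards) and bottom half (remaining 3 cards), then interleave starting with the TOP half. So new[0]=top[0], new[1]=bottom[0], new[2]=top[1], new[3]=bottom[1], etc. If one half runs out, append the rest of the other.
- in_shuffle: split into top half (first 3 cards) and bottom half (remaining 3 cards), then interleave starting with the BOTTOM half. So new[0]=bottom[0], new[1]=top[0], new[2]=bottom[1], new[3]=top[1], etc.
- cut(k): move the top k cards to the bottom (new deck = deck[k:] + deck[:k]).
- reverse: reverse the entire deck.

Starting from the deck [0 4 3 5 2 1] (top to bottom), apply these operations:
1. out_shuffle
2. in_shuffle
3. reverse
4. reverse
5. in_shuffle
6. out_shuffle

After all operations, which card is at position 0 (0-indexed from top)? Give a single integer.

After op 1 (out_shuffle): [0 5 4 2 3 1]
After op 2 (in_shuffle): [2 0 3 5 1 4]
After op 3 (reverse): [4 1 5 3 0 2]
After op 4 (reverse): [2 0 3 5 1 4]
After op 5 (in_shuffle): [5 2 1 0 4 3]
After op 6 (out_shuffle): [5 0 2 4 1 3]
Position 0: card 5.

Answer: 5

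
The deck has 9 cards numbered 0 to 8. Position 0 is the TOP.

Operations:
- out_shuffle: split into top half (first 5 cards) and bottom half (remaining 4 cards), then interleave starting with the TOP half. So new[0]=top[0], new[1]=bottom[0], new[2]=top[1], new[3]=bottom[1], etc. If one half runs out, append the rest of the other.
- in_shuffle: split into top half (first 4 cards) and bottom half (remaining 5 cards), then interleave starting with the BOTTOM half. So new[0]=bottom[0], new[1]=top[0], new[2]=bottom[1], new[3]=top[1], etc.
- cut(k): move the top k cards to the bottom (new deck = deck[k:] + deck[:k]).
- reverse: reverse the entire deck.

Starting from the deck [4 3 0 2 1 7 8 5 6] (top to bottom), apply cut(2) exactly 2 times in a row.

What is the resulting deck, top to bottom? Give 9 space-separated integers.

After op 1 (cut(2)): [0 2 1 7 8 5 6 4 3]
After op 2 (cut(2)): [1 7 8 5 6 4 3 0 2]

Answer: 1 7 8 5 6 4 3 0 2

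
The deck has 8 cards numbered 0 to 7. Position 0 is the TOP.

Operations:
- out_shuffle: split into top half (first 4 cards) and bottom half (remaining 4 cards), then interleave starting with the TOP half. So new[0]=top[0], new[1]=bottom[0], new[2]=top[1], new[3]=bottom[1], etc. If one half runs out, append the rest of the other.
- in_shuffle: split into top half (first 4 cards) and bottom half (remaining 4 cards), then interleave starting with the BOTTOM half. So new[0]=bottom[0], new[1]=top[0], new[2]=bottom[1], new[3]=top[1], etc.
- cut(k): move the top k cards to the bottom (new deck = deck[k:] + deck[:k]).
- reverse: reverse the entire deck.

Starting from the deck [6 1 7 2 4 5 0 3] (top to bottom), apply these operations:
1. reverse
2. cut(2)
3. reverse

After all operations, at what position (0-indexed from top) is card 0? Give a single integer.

Answer: 0

Derivation:
After op 1 (reverse): [3 0 5 4 2 7 1 6]
After op 2 (cut(2)): [5 4 2 7 1 6 3 0]
After op 3 (reverse): [0 3 6 1 7 2 4 5]
Card 0 is at position 0.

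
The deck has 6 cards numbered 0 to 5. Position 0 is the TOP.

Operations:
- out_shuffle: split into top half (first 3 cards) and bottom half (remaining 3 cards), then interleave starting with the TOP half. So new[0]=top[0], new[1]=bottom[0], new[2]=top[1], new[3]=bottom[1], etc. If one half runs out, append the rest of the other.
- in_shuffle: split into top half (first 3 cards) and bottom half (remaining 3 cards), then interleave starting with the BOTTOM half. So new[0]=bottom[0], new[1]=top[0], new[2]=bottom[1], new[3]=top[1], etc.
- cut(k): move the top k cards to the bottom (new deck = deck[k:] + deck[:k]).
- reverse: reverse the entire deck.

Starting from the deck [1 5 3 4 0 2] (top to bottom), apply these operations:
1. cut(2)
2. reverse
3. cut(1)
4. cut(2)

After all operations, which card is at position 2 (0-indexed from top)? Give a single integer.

After op 1 (cut(2)): [3 4 0 2 1 5]
After op 2 (reverse): [5 1 2 0 4 3]
After op 3 (cut(1)): [1 2 0 4 3 5]
After op 4 (cut(2)): [0 4 3 5 1 2]
Position 2: card 3.

Answer: 3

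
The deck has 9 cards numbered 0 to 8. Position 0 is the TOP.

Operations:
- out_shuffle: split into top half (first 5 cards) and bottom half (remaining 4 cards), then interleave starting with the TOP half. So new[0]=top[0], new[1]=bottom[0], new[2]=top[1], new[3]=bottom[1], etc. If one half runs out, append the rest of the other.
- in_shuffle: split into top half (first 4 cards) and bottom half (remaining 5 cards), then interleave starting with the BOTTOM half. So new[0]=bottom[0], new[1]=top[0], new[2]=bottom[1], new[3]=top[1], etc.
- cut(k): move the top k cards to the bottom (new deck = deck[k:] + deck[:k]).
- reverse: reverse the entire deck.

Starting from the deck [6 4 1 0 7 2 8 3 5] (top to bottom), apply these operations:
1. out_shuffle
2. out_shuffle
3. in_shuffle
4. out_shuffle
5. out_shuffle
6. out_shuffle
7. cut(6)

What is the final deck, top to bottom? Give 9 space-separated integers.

Answer: 3 5 6 4 1 0 7 2 8

Derivation:
After op 1 (out_shuffle): [6 2 4 8 1 3 0 5 7]
After op 2 (out_shuffle): [6 3 2 0 4 5 8 7 1]
After op 3 (in_shuffle): [4 6 5 3 8 2 7 0 1]
After op 4 (out_shuffle): [4 2 6 7 5 0 3 1 8]
After op 5 (out_shuffle): [4 0 2 3 6 1 7 8 5]
After op 6 (out_shuffle): [4 1 0 7 2 8 3 5 6]
After op 7 (cut(6)): [3 5 6 4 1 0 7 2 8]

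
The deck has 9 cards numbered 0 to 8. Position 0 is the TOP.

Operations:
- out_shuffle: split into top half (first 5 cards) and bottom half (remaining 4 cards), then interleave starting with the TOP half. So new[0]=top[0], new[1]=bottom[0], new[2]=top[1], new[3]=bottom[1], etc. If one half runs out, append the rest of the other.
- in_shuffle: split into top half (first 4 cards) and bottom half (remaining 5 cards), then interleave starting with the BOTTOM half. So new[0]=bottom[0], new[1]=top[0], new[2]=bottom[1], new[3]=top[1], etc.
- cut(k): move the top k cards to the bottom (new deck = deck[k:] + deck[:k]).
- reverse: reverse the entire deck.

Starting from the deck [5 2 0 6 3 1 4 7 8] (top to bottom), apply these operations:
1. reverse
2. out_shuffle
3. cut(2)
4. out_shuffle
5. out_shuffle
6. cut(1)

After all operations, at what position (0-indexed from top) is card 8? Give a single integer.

After op 1 (reverse): [8 7 4 1 3 6 0 2 5]
After op 2 (out_shuffle): [8 6 7 0 4 2 1 5 3]
After op 3 (cut(2)): [7 0 4 2 1 5 3 8 6]
After op 4 (out_shuffle): [7 5 0 3 4 8 2 6 1]
After op 5 (out_shuffle): [7 8 5 2 0 6 3 1 4]
After op 6 (cut(1)): [8 5 2 0 6 3 1 4 7]
Card 8 is at position 0.

Answer: 0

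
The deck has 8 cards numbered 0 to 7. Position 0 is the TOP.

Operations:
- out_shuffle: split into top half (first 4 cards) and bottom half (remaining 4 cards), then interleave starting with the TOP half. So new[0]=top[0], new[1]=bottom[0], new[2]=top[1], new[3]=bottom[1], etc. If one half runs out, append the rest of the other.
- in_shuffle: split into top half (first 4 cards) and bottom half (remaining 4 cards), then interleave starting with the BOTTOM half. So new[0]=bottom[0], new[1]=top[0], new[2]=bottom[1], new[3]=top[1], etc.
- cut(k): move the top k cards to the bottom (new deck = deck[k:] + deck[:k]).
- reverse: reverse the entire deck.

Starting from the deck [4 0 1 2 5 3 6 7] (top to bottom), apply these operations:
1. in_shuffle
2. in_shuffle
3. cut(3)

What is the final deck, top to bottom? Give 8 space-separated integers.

After op 1 (in_shuffle): [5 4 3 0 6 1 7 2]
After op 2 (in_shuffle): [6 5 1 4 7 3 2 0]
After op 3 (cut(3)): [4 7 3 2 0 6 5 1]

Answer: 4 7 3 2 0 6 5 1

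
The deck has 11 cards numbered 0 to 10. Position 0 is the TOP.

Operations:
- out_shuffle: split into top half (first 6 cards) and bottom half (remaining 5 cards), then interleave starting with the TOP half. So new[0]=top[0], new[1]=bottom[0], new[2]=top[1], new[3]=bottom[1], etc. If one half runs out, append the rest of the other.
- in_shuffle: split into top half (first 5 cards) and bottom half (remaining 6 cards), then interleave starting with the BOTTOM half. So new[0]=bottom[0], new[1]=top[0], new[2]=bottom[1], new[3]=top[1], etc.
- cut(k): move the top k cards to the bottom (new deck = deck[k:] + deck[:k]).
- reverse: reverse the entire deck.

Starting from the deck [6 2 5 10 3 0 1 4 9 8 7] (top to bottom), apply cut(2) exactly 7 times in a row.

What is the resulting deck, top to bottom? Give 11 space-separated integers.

Answer: 10 3 0 1 4 9 8 7 6 2 5

Derivation:
After op 1 (cut(2)): [5 10 3 0 1 4 9 8 7 6 2]
After op 2 (cut(2)): [3 0 1 4 9 8 7 6 2 5 10]
After op 3 (cut(2)): [1 4 9 8 7 6 2 5 10 3 0]
After op 4 (cut(2)): [9 8 7 6 2 5 10 3 0 1 4]
After op 5 (cut(2)): [7 6 2 5 10 3 0 1 4 9 8]
After op 6 (cut(2)): [2 5 10 3 0 1 4 9 8 7 6]
After op 7 (cut(2)): [10 3 0 1 4 9 8 7 6 2 5]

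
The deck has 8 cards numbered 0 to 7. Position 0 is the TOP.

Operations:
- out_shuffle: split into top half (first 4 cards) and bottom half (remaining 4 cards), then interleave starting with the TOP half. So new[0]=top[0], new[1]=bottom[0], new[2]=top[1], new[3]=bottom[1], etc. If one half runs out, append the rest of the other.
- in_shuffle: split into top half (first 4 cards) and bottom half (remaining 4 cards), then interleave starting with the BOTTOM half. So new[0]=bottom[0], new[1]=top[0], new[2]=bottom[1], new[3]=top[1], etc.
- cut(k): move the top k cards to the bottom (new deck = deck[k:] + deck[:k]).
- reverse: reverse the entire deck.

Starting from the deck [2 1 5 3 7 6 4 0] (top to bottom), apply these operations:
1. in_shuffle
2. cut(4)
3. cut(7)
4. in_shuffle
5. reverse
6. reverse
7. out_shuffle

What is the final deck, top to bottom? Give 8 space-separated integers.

After op 1 (in_shuffle): [7 2 6 1 4 5 0 3]
After op 2 (cut(4)): [4 5 0 3 7 2 6 1]
After op 3 (cut(7)): [1 4 5 0 3 7 2 6]
After op 4 (in_shuffle): [3 1 7 4 2 5 6 0]
After op 5 (reverse): [0 6 5 2 4 7 1 3]
After op 6 (reverse): [3 1 7 4 2 5 6 0]
After op 7 (out_shuffle): [3 2 1 5 7 6 4 0]

Answer: 3 2 1 5 7 6 4 0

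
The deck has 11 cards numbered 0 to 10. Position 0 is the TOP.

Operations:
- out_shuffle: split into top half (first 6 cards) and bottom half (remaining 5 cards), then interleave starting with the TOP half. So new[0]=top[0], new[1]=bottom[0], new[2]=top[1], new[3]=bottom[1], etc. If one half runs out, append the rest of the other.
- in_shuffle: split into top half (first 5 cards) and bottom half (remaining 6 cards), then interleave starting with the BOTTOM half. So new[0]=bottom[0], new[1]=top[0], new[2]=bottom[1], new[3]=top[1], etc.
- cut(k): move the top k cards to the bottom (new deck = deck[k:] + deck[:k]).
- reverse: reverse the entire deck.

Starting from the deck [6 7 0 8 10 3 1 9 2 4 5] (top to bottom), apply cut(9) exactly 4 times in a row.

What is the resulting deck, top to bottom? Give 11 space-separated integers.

After op 1 (cut(9)): [4 5 6 7 0 8 10 3 1 9 2]
After op 2 (cut(9)): [9 2 4 5 6 7 0 8 10 3 1]
After op 3 (cut(9)): [3 1 9 2 4 5 6 7 0 8 10]
After op 4 (cut(9)): [8 10 3 1 9 2 4 5 6 7 0]

Answer: 8 10 3 1 9 2 4 5 6 7 0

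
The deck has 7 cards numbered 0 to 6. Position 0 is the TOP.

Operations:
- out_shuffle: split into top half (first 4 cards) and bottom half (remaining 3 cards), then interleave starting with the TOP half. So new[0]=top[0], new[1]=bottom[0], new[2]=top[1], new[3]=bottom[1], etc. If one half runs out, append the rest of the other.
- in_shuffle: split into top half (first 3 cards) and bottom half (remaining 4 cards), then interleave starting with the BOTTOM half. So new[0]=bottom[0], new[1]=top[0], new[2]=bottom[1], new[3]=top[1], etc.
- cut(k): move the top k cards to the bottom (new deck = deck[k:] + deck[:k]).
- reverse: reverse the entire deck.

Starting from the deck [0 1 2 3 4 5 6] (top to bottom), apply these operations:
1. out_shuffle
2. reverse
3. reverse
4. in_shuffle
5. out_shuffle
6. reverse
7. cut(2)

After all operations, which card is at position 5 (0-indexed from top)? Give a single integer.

Answer: 4

Derivation:
After op 1 (out_shuffle): [0 4 1 5 2 6 3]
After op 2 (reverse): [3 6 2 5 1 4 0]
After op 3 (reverse): [0 4 1 5 2 6 3]
After op 4 (in_shuffle): [5 0 2 4 6 1 3]
After op 5 (out_shuffle): [5 6 0 1 2 3 4]
After op 6 (reverse): [4 3 2 1 0 6 5]
After op 7 (cut(2)): [2 1 0 6 5 4 3]
Position 5: card 4.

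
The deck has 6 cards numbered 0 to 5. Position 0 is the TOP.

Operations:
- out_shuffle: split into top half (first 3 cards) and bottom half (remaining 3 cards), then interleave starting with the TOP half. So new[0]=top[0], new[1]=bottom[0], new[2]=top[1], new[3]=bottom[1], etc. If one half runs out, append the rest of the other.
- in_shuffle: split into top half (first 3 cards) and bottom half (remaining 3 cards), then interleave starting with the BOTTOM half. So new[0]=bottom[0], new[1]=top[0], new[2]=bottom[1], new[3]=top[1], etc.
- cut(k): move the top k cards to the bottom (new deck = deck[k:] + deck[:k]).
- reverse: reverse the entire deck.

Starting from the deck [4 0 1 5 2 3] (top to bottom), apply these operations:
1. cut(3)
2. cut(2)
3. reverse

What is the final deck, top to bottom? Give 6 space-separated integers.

Answer: 2 5 1 0 4 3

Derivation:
After op 1 (cut(3)): [5 2 3 4 0 1]
After op 2 (cut(2)): [3 4 0 1 5 2]
After op 3 (reverse): [2 5 1 0 4 3]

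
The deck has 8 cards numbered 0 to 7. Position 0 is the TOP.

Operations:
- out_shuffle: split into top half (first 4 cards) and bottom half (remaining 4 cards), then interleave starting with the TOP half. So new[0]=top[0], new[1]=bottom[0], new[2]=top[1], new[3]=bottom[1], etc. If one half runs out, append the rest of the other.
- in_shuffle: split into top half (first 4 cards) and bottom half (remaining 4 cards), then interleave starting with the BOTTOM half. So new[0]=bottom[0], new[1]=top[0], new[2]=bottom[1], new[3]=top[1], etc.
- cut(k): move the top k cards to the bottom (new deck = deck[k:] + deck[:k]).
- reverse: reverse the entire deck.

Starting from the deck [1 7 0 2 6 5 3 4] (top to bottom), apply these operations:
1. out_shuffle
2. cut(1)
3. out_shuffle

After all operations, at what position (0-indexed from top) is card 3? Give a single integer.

After op 1 (out_shuffle): [1 6 7 5 0 3 2 4]
After op 2 (cut(1)): [6 7 5 0 3 2 4 1]
After op 3 (out_shuffle): [6 3 7 2 5 4 0 1]
Card 3 is at position 1.

Answer: 1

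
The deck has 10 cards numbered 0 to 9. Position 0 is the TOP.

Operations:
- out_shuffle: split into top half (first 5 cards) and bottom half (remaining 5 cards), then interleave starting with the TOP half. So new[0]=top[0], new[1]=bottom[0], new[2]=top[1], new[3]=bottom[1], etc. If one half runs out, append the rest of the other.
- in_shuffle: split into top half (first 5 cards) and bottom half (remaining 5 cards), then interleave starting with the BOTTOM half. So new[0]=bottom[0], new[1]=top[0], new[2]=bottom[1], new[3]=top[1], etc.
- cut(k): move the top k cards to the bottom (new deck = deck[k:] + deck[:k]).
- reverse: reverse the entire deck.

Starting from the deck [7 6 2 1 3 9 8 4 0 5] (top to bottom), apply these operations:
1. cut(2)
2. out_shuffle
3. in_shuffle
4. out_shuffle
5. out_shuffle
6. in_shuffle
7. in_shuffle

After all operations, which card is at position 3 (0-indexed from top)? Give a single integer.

After op 1 (cut(2)): [2 1 3 9 8 4 0 5 7 6]
After op 2 (out_shuffle): [2 4 1 0 3 5 9 7 8 6]
After op 3 (in_shuffle): [5 2 9 4 7 1 8 0 6 3]
After op 4 (out_shuffle): [5 1 2 8 9 0 4 6 7 3]
After op 5 (out_shuffle): [5 0 1 4 2 6 8 7 9 3]
After op 6 (in_shuffle): [6 5 8 0 7 1 9 4 3 2]
After op 7 (in_shuffle): [1 6 9 5 4 8 3 0 2 7]
Position 3: card 5.

Answer: 5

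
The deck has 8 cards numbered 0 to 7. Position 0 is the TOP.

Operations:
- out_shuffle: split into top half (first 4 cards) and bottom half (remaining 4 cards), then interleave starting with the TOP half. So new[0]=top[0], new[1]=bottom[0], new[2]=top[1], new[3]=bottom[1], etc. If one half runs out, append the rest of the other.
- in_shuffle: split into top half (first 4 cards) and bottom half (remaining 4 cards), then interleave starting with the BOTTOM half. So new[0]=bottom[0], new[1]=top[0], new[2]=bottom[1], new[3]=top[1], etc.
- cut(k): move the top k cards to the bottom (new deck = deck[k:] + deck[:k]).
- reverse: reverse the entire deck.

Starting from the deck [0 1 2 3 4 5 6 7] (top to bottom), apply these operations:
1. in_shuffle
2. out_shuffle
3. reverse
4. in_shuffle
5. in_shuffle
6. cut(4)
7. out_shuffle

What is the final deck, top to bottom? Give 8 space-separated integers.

After op 1 (in_shuffle): [4 0 5 1 6 2 7 3]
After op 2 (out_shuffle): [4 6 0 2 5 7 1 3]
After op 3 (reverse): [3 1 7 5 2 0 6 4]
After op 4 (in_shuffle): [2 3 0 1 6 7 4 5]
After op 5 (in_shuffle): [6 2 7 3 4 0 5 1]
After op 6 (cut(4)): [4 0 5 1 6 2 7 3]
After op 7 (out_shuffle): [4 6 0 2 5 7 1 3]

Answer: 4 6 0 2 5 7 1 3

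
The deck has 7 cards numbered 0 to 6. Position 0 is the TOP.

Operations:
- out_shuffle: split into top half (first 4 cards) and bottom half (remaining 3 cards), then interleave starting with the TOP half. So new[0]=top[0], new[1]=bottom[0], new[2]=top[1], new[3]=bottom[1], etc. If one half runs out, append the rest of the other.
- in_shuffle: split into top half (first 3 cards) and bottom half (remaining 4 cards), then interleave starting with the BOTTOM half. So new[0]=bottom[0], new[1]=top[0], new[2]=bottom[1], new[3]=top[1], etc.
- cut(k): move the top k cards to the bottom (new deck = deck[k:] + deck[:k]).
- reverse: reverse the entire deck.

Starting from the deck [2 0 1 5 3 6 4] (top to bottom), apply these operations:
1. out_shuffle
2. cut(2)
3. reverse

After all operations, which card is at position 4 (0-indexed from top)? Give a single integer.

After op 1 (out_shuffle): [2 3 0 6 1 4 5]
After op 2 (cut(2)): [0 6 1 4 5 2 3]
After op 3 (reverse): [3 2 5 4 1 6 0]
Position 4: card 1.

Answer: 1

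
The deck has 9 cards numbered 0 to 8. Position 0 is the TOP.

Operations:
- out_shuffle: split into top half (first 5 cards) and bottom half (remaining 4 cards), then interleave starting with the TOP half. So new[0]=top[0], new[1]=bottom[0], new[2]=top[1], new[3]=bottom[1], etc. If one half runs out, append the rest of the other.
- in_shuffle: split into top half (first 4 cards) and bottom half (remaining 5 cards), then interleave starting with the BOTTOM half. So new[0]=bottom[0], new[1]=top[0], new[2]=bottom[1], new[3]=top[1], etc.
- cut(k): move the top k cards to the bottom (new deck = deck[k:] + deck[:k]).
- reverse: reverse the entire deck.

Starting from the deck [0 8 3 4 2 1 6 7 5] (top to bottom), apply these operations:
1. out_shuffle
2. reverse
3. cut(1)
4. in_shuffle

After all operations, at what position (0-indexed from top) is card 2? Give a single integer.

Answer: 8

Derivation:
After op 1 (out_shuffle): [0 1 8 6 3 7 4 5 2]
After op 2 (reverse): [2 5 4 7 3 6 8 1 0]
After op 3 (cut(1)): [5 4 7 3 6 8 1 0 2]
After op 4 (in_shuffle): [6 5 8 4 1 7 0 3 2]
Card 2 is at position 8.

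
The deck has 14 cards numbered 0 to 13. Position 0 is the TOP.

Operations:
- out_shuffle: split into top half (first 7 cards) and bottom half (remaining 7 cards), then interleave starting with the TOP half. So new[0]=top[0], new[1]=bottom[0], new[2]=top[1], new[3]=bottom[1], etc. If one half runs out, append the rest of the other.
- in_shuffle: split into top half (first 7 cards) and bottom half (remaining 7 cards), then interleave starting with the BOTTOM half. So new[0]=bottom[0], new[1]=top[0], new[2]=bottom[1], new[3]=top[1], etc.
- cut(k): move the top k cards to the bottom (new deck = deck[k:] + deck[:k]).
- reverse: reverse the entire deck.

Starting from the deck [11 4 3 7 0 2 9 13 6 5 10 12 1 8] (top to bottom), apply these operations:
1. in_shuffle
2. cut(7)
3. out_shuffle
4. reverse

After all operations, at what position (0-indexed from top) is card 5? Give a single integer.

After op 1 (in_shuffle): [13 11 6 4 5 3 10 7 12 0 1 2 8 9]
After op 2 (cut(7)): [7 12 0 1 2 8 9 13 11 6 4 5 3 10]
After op 3 (out_shuffle): [7 13 12 11 0 6 1 4 2 5 8 3 9 10]
After op 4 (reverse): [10 9 3 8 5 2 4 1 6 0 11 12 13 7]
Card 5 is at position 4.

Answer: 4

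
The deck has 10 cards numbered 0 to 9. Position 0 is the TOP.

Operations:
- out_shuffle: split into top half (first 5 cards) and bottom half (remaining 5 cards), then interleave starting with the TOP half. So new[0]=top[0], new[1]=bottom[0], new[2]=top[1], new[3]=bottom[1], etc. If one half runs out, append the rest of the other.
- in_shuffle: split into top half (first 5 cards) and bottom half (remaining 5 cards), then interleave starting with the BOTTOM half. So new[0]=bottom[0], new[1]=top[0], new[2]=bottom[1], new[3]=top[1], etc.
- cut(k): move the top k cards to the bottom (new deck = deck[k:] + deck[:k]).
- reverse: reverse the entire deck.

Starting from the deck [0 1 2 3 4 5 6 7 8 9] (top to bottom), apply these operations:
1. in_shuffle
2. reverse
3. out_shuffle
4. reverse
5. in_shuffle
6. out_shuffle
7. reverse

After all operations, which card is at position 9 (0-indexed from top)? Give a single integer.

Answer: 3

Derivation:
After op 1 (in_shuffle): [5 0 6 1 7 2 8 3 9 4]
After op 2 (reverse): [4 9 3 8 2 7 1 6 0 5]
After op 3 (out_shuffle): [4 7 9 1 3 6 8 0 2 5]
After op 4 (reverse): [5 2 0 8 6 3 1 9 7 4]
After op 5 (in_shuffle): [3 5 1 2 9 0 7 8 4 6]
After op 6 (out_shuffle): [3 0 5 7 1 8 2 4 9 6]
After op 7 (reverse): [6 9 4 2 8 1 7 5 0 3]
Position 9: card 3.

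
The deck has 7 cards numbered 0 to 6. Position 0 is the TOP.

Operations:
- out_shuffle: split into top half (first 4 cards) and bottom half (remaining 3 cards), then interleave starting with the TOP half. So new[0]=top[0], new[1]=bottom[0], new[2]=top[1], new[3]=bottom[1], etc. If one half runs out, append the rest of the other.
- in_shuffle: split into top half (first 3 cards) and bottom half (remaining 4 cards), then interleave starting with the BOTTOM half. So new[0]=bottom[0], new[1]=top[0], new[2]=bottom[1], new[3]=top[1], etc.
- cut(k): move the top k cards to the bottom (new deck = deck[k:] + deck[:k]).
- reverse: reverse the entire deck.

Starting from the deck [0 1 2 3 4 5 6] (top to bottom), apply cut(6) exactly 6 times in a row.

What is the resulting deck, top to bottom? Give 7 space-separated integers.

Answer: 1 2 3 4 5 6 0

Derivation:
After op 1 (cut(6)): [6 0 1 2 3 4 5]
After op 2 (cut(6)): [5 6 0 1 2 3 4]
After op 3 (cut(6)): [4 5 6 0 1 2 3]
After op 4 (cut(6)): [3 4 5 6 0 1 2]
After op 5 (cut(6)): [2 3 4 5 6 0 1]
After op 6 (cut(6)): [1 2 3 4 5 6 0]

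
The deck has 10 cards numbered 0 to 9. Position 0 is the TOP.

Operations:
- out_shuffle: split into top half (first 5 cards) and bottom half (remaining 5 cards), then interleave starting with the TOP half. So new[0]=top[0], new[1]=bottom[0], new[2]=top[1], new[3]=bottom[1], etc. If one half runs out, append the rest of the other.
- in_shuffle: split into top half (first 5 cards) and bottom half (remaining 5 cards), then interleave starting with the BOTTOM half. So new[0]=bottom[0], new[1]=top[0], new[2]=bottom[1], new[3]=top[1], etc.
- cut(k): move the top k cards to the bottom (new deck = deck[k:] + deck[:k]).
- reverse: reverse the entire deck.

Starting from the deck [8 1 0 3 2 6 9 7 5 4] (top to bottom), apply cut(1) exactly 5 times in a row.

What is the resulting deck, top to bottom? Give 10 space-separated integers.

Answer: 6 9 7 5 4 8 1 0 3 2

Derivation:
After op 1 (cut(1)): [1 0 3 2 6 9 7 5 4 8]
After op 2 (cut(1)): [0 3 2 6 9 7 5 4 8 1]
After op 3 (cut(1)): [3 2 6 9 7 5 4 8 1 0]
After op 4 (cut(1)): [2 6 9 7 5 4 8 1 0 3]
After op 5 (cut(1)): [6 9 7 5 4 8 1 0 3 2]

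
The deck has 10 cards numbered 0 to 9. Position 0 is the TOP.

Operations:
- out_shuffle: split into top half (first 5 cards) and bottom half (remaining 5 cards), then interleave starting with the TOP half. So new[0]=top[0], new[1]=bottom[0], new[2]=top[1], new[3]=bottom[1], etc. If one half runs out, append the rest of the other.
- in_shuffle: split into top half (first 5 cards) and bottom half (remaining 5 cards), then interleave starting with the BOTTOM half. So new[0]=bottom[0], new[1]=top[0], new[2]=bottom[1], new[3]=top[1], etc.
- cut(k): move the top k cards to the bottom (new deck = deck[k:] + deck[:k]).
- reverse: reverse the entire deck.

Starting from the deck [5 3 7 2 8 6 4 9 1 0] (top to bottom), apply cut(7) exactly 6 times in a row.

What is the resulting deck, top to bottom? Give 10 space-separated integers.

Answer: 7 2 8 6 4 9 1 0 5 3

Derivation:
After op 1 (cut(7)): [9 1 0 5 3 7 2 8 6 4]
After op 2 (cut(7)): [8 6 4 9 1 0 5 3 7 2]
After op 3 (cut(7)): [3 7 2 8 6 4 9 1 0 5]
After op 4 (cut(7)): [1 0 5 3 7 2 8 6 4 9]
After op 5 (cut(7)): [6 4 9 1 0 5 3 7 2 8]
After op 6 (cut(7)): [7 2 8 6 4 9 1 0 5 3]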